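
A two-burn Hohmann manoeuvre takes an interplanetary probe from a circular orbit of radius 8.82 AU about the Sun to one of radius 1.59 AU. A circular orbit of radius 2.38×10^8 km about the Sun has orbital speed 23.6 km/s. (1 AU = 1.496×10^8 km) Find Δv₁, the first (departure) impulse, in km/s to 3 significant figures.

Δv₁ = 4.48 km/s

From the circular-orbit relation v² = μ/r at r = 2.38×10^8 km: μ = v²r = (23.6)² × 2.38×10^8 = 1.32556×10^11 km³/s².
In km: r₁ = 8.82 × 1.496×10^8 = 1.319472×10^9 km; r₂ = 1.59 × 1.496×10^8 = 2.37864×10^8 km.
Transfer-ellipse semi-major axis a_t = (r₁ + r₂)/2 = (1.319472×10^9 + 2.37864×10^8)/2 = 7.78668×10^8 km.
On the circular orbit at r = 1.319472×10^9 km, v_c = √(μ/r) = 10.023 km/s.
Vis-viva on the transfer ellipse at r = 1.319472×10^9 km gives v_t = √[μ(2/r − 1/a_t)] = 5.5397 km/s.
Δv₁ = |v_t − v_c| = |5.5397 − 10.023| = 4.483 km/s.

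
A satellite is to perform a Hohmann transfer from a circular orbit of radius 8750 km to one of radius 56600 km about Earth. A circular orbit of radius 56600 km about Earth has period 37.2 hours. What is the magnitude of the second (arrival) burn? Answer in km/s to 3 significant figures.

From Kepler's third law T² = 4π²r³/μ at r = 56600 km, T = 37.2 hours = 37.2 × 3600 s = 1.3392×10^5 s: μ = 4π²r³/T² = 3.99133×10^5 km³/s².
The Hohmann ellipse has a_t = (r₁ + r₂)/2 = 32675 km.
On the circular orbit at r = 56600 km, v_c = √(μ/r) = 2.6555 km/s.
Vis-viva on the transfer ellipse at r = 56600 km gives v_t = √[μ(2/r − 1/a_t)] = 1.3742 km/s.
Δv₂ = |v_t − v_c| = |1.3742 − 2.6555| = 1.281 km/s.

Δv₂ = 1.28 km/s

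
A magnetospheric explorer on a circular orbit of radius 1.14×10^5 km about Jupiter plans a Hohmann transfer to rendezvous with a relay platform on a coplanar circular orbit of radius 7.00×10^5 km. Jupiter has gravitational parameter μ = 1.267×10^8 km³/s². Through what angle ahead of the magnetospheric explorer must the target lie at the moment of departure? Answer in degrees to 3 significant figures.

The Hohmann ellipse has a_t = (r₁ + r₂)/2 = 4.070×10^5 km.
Transfer time t = π√(a_t³/μ) = 72469 s.
Target angular speed ω₂ = √(μ/r₂³) = 1.9219×10^-5 rad/s.
Angle swept by the target during transfer: ω₂·t = 1.3928 rad = 79.80°.
The magnetospheric explorer traverses 180° on the transfer ellipse, so the target must lead by 180° − 79.80° = 100°.

φ = 100°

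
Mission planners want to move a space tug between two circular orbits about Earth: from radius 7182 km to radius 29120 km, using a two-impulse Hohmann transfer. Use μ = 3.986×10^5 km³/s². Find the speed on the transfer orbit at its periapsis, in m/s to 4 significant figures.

The Hohmann ellipse has a_t = (r₁ + r₂)/2 = 18151 km.
The periapsis of the transfer ellipse is at r = 7182 km.
Vis-viva: v = √[μ(2/r − 1/a_t)] = √[3.986×10^5 × (2/7182 − 1/18151)] = 9.436 km/s.

v = 9436 m/s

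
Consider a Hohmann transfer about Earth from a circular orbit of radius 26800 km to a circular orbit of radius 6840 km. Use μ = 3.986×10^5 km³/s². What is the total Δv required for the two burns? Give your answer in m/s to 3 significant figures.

Δv = 3400 m/s

Semi-major axis of the transfer orbit: a_t = (26800 + 6840)/2 = 16820 km.
At r₁ the circular-orbit speed is v₁ = √(μ/r₁) = 3.8566 km/s.
On the transfer ellipse at r₁, v² = μ(2/r − 1/a) gives v_a = √[μ(2/r₁ − 1/a_t)] = 2.4593 km/s.
First burn Δv₁ = |v_a − v₁| = 1.397 km/s.
Circular speed at r₂: v₂ = √(μ/r₂) = 7.634 km/s.
Transfer-orbit speed at r₂: v_p = √[μ(2/r₂ − 1/a_t)] = 9.636 km/s.
Second burn Δv₂ = |v₂ − v_p| = 2.002 km/s.
Total Δv = Δv₁ + Δv₂ = 3.399 km/s.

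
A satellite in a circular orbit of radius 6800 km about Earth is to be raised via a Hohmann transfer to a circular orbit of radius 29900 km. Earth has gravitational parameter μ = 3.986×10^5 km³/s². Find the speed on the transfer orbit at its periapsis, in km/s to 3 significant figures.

v = 9.77 km/s

Semi-major axis of the transfer orbit: a_t = (6800 + 29900)/2 = 18350 km.
The periapsis of the transfer ellipse is at r = 6800 km.
From the vis-viva equation, v = √[μ(2/r − 1/a_t)] = 9.773 km/s.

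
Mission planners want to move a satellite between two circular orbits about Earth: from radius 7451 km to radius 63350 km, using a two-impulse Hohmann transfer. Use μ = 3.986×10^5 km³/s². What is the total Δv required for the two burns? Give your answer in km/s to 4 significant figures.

Transfer-ellipse semi-major axis a_t = (r₁ + r₂)/2 = (7451 + 63350)/2 = 35400.5 km.
Circular speed at r₁: v₁ = √(μ/r₁) = √(3.986×10^5/7451) = 7.314 km/s.
On the transfer ellipse at r₁, vis-viva gives v_p = √[μ(2/r₁ − 1/a_t)] = 9.784 km/s.
First burn Δv₁ = |v_p − v₁| = 2.470 km/s.
At r₂, v₂ = √(μ/r₂) = 2.5084 km/s.
Transfer-orbit speed at r₂: v_a = √[μ(2/r₂ − 1/a_t)] = 1.1508 km/s.
Second burn Δv₂ = |v₂ − v_a| = 1.358 km/s.
Δv = Δv₁ + Δv₂ = 2.470 + 1.358 = 3.828 km/s.

Δv = 3.828 km/s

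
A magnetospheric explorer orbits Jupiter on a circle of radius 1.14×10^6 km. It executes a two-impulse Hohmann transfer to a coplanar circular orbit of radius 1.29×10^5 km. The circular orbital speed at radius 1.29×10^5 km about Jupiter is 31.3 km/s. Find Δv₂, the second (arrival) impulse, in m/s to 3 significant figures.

From the circular-orbit relation v² = μ/r at r = 1.29×10^5 km: μ = v²r = (31.3)² × 1.29×10^5 = 1.26380×10^8 km³/s².
Transfer-ellipse semi-major axis a_t = (r₁ + r₂)/2 = (1.140×10^6 + 1.290×10^5)/2 = 6.345×10^5 km.
Circular speed at r = 1.290×10^5 km: v_c = √(μ/r) = 31.30 km/s.
Vis-viva on the transfer ellipse at r = 1.290×10^5 km gives v_t = √[μ(2/r − 1/a_t)] = 41.95 km/s.
Δv₂ = |v_t − v_c| = |41.95 − 31.30| = 10.65 km/s.

Δv₂ = 10700 m/s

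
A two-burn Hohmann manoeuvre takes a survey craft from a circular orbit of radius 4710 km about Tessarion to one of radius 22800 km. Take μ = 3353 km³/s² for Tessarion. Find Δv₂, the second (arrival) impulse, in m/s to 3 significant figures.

Transfer-ellipse semi-major axis a_t = (r₁ + r₂)/2 = (4710 + 22800)/2 = 13755 km.
On the circular orbit at r = 22800 km, v_c = √(μ/r) = 0.3835 km/s.
Vis-viva on the transfer ellipse at r = 22800 km gives v_t = √[μ(2/r − 1/a_t)] = 0.2244 km/s.
Δv₂ = |v_t − v_c| = |0.2244 − 0.3835| = 0.1591 km/s.

Δv₂ = 159 m/s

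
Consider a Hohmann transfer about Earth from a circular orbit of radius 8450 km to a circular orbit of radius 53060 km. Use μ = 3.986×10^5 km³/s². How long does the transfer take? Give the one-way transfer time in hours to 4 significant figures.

Transfer-ellipse semi-major axis a_t = (r₁ + r₂)/2 = (8450 + 53060)/2 = 30755 km.
Half the transfer-orbit period gives t = π√(a_t³/μ) = 26838 s.
Converting: 26838 s ÷ 3600 s/hour = 7.455 hours.

t = 7.455 hours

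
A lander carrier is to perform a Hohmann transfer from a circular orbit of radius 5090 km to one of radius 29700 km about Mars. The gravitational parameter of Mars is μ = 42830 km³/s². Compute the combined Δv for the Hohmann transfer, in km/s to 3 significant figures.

Δv = 1.44 km/s

The Hohmann ellipse has a_t = (r₁ + r₂)/2 = 17395 km.
At r₁ the circular-orbit speed is v₁ = √(μ/r₁) = 2.9008 km/s.
On the transfer ellipse at r₁, vis-viva equation gives v_p = √[μ(2/r₁ − 1/a_t)] = 3.7904 km/s.
First burn Δv₁ = |v_p − v₁| = 0.8896 km/s.
At r₂, v₂ = √(μ/r₂) = 1.2009 km/s.
Transfer-orbit speed at r₂: v_a = √[μ(2/r₂ − 1/a_t)] = 0.64959 km/s.
Second burn Δv₂ = |v₂ − v_a| = 0.5513 km/s.
Total Δv = Δv₁ + Δv₂ = 1.441 km/s.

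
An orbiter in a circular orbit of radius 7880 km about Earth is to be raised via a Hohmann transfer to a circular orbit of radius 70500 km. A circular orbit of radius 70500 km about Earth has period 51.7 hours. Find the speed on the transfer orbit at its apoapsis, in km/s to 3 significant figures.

v = 1.07 km/s

From Kepler's third law T² = 4π²r³/μ at r = 70500 km, T = 51.7 hours = 51.7 × 3600 s = 1.8612×10^5 s: μ = 4π²r³/T² = 3.99338×10^5 km³/s².
Transfer-ellipse semi-major axis a_t = (r₁ + r₂)/2 = (7880 + 70500)/2 = 39190 km.
The apoapsis of the transfer ellipse is at r = 70500 km.
From the vis-viva equation, v = √[μ(2/r − 1/a_t)] = 1.067 km/s.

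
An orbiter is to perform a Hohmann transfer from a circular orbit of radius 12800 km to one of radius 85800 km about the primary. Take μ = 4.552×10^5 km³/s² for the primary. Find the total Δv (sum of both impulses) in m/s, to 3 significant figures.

Δv = 3030 m/s

Semi-major axis of the transfer orbit: a_t = (12800 + 85800)/2 = 49300 km.
Circular speed at r₁: v₁ = √(μ/r₁) = √(4.552×10^5/12800) = 5.9634 km/s.
Transfer-orbit speed at r₁ (vis-viva): v_p = √[μ(2/r₁ − 1/a_t)] = 7.8671 km/s.
First burn Δv₁ = |v_p − v₁| = 1.9037 km/s.
Circular speed at r₂: v₂ = √(μ/r₂) = 2.30334 km/s.
Transfer-orbit speed at r₂: v_a = √[μ(2/r₂ − 1/a_t)] = 1.17365 km/s.
Second burn Δv₂ = |v₂ − v_a| = 1.1297 km/s.
Total Δv = Δv₁ + Δv₂ = 3.033 km/s.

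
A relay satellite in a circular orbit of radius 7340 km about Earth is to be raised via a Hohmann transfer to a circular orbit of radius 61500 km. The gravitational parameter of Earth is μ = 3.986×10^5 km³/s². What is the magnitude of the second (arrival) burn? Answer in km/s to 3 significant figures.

The Hohmann ellipse has a_t = (r₁ + r₂)/2 = 34420 km.
On the circular orbit at r = 61500 km, v_c = √(μ/r) = 2.546 km/s.
Transfer-orbit speed at the same r (vis-viva, a = a_t): v_t = √[μ(2/r − 1/a_t)] = 1.176 km/s.
Δv₂ = |v_t − v_c| = |1.176 − 2.546| = 1.370 km/s.

Δv₂ = 1.37 km/s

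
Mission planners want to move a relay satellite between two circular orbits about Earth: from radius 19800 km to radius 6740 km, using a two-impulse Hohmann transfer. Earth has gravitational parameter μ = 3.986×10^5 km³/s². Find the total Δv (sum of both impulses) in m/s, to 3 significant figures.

Semi-major axis of the transfer orbit: a_t = (19800 + 6740)/2 = 13270 km.
Circular speed at r₁: v₁ = √(μ/r₁) = √(3.986×10^5/19800) = 4.48679 km/s.
On the transfer ellipse at r₁, v² = μ(2/r − 1/a) gives v_a = √[μ(2/r₁ − 1/a_t)] = 3.19765 km/s.
First burn Δv₁ = |v_a − v₁| = 1.2891 km/s.
Circular speed at r₂: v₂ = √(μ/r₂) = 7.6902 km/s.
Transfer-orbit speed at r₂: v_p = √[μ(2/r₂ − 1/a_t)] = 9.3937 km/s.
Second burn Δv₂ = |v₂ − v_p| = 1.7035 km/s.
Δv = Δv₁ + Δv₂ = 1.2891 + 1.7035 = 2.993 km/s.

Δv = 2990 m/s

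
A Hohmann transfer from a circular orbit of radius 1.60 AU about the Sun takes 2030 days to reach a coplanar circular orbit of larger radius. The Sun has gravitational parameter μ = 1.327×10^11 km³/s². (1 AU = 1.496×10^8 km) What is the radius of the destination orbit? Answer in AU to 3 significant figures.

In km: r₁ = 1.60 × 1.496×10^8 = 2.3936×10^8 km.
Transfer time t = 2030 days = 1.75392×10^8 s, and t = π√(a_t³/μ).
So a_t = (μ t²/π²)^(1/3) = (1.327×10^11 × (1.75392×10^8)² / π²)^(1/3) = 7.4507×10^8 km.
Since a_t = (r₁ + r₂)/2, r₂ = 2a_t − r₁ = 2×7.4507×10^8 − 2.3936×10^8 = 1.25078×10^9 km.
In AU: r₂ = 1.25078×10^9 / 1.496×10^8 = 8.36 AU.

r₂ = 8.36 AU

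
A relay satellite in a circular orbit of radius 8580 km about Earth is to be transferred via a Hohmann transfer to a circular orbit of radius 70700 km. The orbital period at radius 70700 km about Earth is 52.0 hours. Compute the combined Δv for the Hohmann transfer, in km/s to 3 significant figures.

Δv = 3.55 km/s

From Kepler's third law T² = 4π²r³/μ at r = 70700 km, T = 52.0 hours = 52.0 × 3600 s = 1.872×10^5 s: μ = 4π²r³/T² = 3.98113×10^5 km³/s².
The Hohmann ellipse has a_t = (r₁ + r₂)/2 = 39640 km.
At r₁ the circular-orbit speed is v₁ = √(μ/r₁) = 6.812 km/s.
On the transfer ellipse at r₁, v² = μ(2/r − 1/a) gives v_p = √[μ(2/r₁ − 1/a_t)] = 9.097 km/s.
First burn Δv₁ = |v_p − v₁| = 2.285 km/s.
Circular speed at r₂: v₂ = √(μ/r₂) = 2.373 km/s.
Transfer-orbit speed at r₂: v_a = √[μ(2/r₂ − 1/a_t)] = 1.104 km/s.
Second burn Δv₂ = |v₂ − v_a| = 1.269 km/s.
Δv = Δv₁ + Δv₂ = 2.285 + 1.269 = 3.554 km/s.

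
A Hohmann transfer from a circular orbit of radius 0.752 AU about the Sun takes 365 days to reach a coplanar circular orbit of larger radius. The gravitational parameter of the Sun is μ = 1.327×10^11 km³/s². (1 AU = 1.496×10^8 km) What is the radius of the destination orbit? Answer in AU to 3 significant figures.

In km: r₁ = 0.752 × 1.496×10^8 = 1.124992×10^8 km.
Transfer time t = 365 days = 3.1536×10^7 s, and t = π√(a_t³/μ).
So a_t = (μ t²/π²)^(1/3) = (1.327×10^11 × (3.1536×10^7)² / π²)^(1/3) = 2.3735×10^8 km.
Since a_t = (r₁ + r₂)/2, r₂ = 2a_t − r₁ = 2×2.3735×10^8 − 1.124992×10^8 = 3.622008×10^8 km.
In AU: r₂ = 3.622008×10^8 / 1.496×10^8 = 2.42 AU.

r₂ = 2.42 AU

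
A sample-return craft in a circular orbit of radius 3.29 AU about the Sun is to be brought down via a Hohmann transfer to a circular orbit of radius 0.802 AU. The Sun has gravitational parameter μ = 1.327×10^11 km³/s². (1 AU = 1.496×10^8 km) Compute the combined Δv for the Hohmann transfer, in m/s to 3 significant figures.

In km: r₁ = 3.29 × 1.496×10^8 = 4.92184×10^8 km; r₂ = 0.802 × 1.496×10^8 = 1.199792×10^8 km.
Semi-major axis of the transfer orbit: a_t = (4.92184×10^8 + 1.199792×10^8)/2 = 3.060816×10^8 km.
Circular speed at r₁: v₁ = √(μ/r₁) = √(1.327×10^11/4.92184×10^8) = 16.41995 km/s.
On the transfer ellipse at r₁, vis-viva equation gives v_a = √[μ(2/r₁ − 1/a_t)] = 10.28031 km/s.
First burn Δv₁ = |v_a − v₁| = 6.13964 km/s.
Circular speed at r₂: v₂ = √(μ/r₂) = 33.25695 km/s.
Transfer-orbit speed at r₂: v_p = √[μ(2/r₂ − 1/a_t)] = 42.17233 km/s.
Second burn Δv₂ = |v₂ − v_p| = 8.91538 km/s.
Δv = Δv₁ + Δv₂ = 6.13964 + 8.91538 = 15.06 km/s.

Δv = 15100 m/s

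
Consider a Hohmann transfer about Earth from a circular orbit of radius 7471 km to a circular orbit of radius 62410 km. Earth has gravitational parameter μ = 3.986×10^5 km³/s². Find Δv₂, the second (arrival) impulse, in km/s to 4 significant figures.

The Hohmann ellipse has a_t = (r₁ + r₂)/2 = 34940.5 km.
On the circular orbit at r = 62410 km, v_c = √(μ/r) = 2.5272 km/s.
Transfer-orbit speed at the same r (vis-viva, a = a_t): v_t = √[μ(2/r − 1/a_t)] = 1.1686 km/s.
Δv₂ = |v_t − v_c| = |1.1686 − 2.5272| = 1.359 km/s.

Δv₂ = 1.359 km/s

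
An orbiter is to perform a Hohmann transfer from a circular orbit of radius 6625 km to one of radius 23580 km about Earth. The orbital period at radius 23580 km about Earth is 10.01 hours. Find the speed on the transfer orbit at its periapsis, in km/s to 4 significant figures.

From Kepler's third law T² = 4π²r³/μ at r = 23580 km, T = 10.01 hours = 10.01 × 3600 s = 36036 s: μ = 4π²r³/T² = 3.98582×10^5 km³/s².
The Hohmann ellipse has a_t = (r₁ + r₂)/2 = 15102.5 km.
The periapsis of the transfer ellipse is at r = 6625 km.
From the vis-viva equation, v = √[μ(2/r − 1/a_t)] = 9.692 km/s.

v = 9.692 km/s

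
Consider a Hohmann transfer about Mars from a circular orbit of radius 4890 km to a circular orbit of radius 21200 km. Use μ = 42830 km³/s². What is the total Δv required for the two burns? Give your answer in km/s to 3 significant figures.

Δv = 1.36 km/s

Semi-major axis of the transfer orbit: a_t = (4890 + 21200)/2 = 13045 km.
Circular speed at r₁: v₁ = √(μ/r₁) = √(42830/4890) = 2.9595 km/s.
Transfer-orbit speed at r₁ (vis-viva): v_p = √[μ(2/r₁ − 1/a_t)] = 3.7728 km/s.
First burn Δv₁ = |v_p − v₁| = 0.8133 km/s.
Circular speed at r₂: v₂ = √(μ/r₂) = 1.42137 km/s.
Transfer-orbit speed at r₂: v_a = √[μ(2/r₂ − 1/a_t)] = 0.870239 km/s.
Second burn Δv₂ = |v₂ − v_a| = 0.5511 km/s.
Δv = Δv₁ + Δv₂ = 0.8133 + 0.5511 = 1.364 km/s.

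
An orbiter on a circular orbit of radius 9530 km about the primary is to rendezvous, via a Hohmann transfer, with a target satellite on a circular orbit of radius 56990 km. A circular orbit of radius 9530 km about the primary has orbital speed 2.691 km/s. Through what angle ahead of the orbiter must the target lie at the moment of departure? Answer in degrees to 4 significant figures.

From the circular-orbit relation v² = μ/r at r = 9530 km: μ = v²r = (2.691)² × 9530 = 69011.3 km³/s².
Semi-major axis of the transfer orbit: a_t = (9530 + 56990)/2 = 33260 km.
The half-period of the transfer ellipse is t = π√(a_t³/μ) = 72540 s.
Target angular speed ω₂ = √(μ/r₂³) = 1.931×10^-5 rad/s.
Angle swept by the target during transfer: ω₂·t = 1.4007 rad = 80.25°.
Arrival is 180° from departure on the ellipse, so φ = 180° − 80.25° = 99.75°.

φ = 99.75°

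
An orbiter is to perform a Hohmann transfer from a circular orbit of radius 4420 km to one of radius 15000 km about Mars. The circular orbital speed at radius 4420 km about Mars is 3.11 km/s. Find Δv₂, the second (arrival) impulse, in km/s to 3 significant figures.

Δv₂ = 0.549 km/s

From the circular-orbit relation v² = μ/r at r = 4420 km: μ = v²r = (3.11)² × 4420 = 42750.7 km³/s².
Transfer-ellipse semi-major axis a_t = (r₁ + r₂)/2 = (4420 + 15000)/2 = 9710 km.
Circular speed at r = 15000 km: v_c = √(μ/r) = 1.6882 km/s.
Transfer-orbit speed at the same r (vis-viva, a = a_t): v_t = √[μ(2/r − 1/a_t)] = 1.1390 km/s.
Δv₂ = |v_t − v_c| = |1.1390 − 1.6882| = 0.5492 km/s.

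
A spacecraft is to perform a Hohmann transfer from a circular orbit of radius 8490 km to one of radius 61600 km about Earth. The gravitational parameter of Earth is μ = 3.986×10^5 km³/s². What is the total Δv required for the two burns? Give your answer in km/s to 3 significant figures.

Δv = 3.52 km/s

Semi-major axis of the transfer orbit: a_t = (8490 + 61600)/2 = 35045 km.
At r₁ the circular-orbit speed is v₁ = √(μ/r₁) = 6.852 km/s.
On the transfer ellipse at r₁, v² = μ(2/r − 1/a) gives v_p = √[μ(2/r₁ − 1/a_t)] = 9.084 km/s.
First burn Δv₁ = |v_p − v₁| = 2.232 km/s.
At r₂, v₂ = √(μ/r₂) = 2.544 km/s.
Transfer-orbit speed at r₂: v_a = √[μ(2/r₂ − 1/a_t)] = 1.252 km/s.
Second burn Δv₂ = |v₂ − v_a| = 1.292 km/s.
Total Δv = Δv₁ + Δv₂ = 3.524 km/s.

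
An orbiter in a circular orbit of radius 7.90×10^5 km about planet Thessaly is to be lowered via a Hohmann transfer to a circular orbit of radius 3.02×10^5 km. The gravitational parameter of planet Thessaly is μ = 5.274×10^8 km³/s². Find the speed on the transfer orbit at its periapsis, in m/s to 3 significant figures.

v = 50300 m/s

The Hohmann ellipse has a_t = (r₁ + r₂)/2 = 5.460×10^5 km.
At periapsis, r = 3.020×10^5 km.
Applying v² = μ(2/r − 1/a_t): v = 50.27 km/s.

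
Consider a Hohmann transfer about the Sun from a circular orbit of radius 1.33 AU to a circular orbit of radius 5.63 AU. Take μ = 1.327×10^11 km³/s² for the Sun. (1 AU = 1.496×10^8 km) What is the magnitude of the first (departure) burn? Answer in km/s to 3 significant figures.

In km: r₁ = 1.33 × 1.496×10^8 = 1.98968×10^8 km; r₂ = 5.63 × 1.496×10^8 = 8.42248×10^8 km.
Transfer-ellipse semi-major axis a_t = (r₁ + r₂)/2 = (1.98968×10^8 + 8.42248×10^8)/2 = 5.20608×10^8 km.
Circular speed at r = 1.98968×10^8 km: v_c = √(μ/r) = 25.825 km/s.
Vis-viva on the transfer ellipse at r = 1.98968×10^8 km gives v_t = √[μ(2/r − 1/a_t)] = 32.848 km/s.
Δv₁ = |v_t − v_c| = |32.848 − 25.825| = 7.023 km/s.

Δv₁ = 7.02 km/s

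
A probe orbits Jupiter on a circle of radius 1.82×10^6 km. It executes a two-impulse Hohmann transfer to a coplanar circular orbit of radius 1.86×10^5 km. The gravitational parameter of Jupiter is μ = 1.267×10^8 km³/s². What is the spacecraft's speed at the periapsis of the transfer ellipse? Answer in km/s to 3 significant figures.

v = 35.2 km/s

Transfer-ellipse semi-major axis a_t = (r₁ + r₂)/2 = (1.820×10^6 + 1.860×10^5)/2 = 1.003×10^6 km.
At periapsis, r = 1.860×10^5 km.
Applying v² = μ(2/r − 1/a_t): v = 35.16 km/s.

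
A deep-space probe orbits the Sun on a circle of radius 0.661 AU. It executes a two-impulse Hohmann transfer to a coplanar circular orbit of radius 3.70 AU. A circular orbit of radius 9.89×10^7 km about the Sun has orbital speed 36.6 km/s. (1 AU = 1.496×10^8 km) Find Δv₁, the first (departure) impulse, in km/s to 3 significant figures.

From the circular-orbit relation v² = μ/r at r = 9.89×10^7 km: μ = v²r = (36.6)² × 9.89×10^7 = 1.32482×10^11 km³/s².
In km: r₁ = 0.661 × 1.496×10^8 = 9.88856×10^7 km; r₂ = 3.70 × 1.496×10^8 = 5.5352×10^8 km.
Transfer-ellipse semi-major axis a_t = (r₁ + r₂)/2 = (9.88856×10^7 + 5.5352×10^8)/2 = 3.262028×10^8 km.
Circular speed at r = 9.88856×10^7 km: v_c = √(μ/r) = 36.60 km/s.
Transfer-orbit speed at the same r (vis-viva, a = a_t): v_t = √[μ(2/r − 1/a_t)] = 47.68 km/s.
Δv₁ = |v_t − v_c| = |47.68 − 36.60| = 11.08 km/s.

Δv₁ = 11.1 km/s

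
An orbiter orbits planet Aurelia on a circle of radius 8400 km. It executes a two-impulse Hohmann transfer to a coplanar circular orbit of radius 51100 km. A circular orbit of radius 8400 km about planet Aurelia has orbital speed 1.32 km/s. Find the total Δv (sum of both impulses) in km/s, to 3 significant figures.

From the circular-orbit relation v² = μ/r at r = 8400 km: μ = v²r = (1.32)² × 8400 = 14636.2 km³/s².
The Hohmann ellipse has a_t = (r₁ + r₂)/2 = 29750 km.
At r₁ the circular-orbit speed is v₁ = √(μ/r₁) = 1.320 km/s.
Transfer-orbit speed at r₁ (vis-viva equation): v_p = √[μ(2/r₁ − 1/a_t)] = 1.730 km/s.
First burn Δv₁ = |v_p − v₁| = 0.4100 km/s.
Circular speed at r₂: v₂ = √(μ/r₂) = 0.5352 km/s.
Transfer-orbit speed at r₂: v_a = √[μ(2/r₂ − 1/a_t)] = 0.2844 km/s.
Second burn Δv₂ = |v₂ − v_a| = 0.2508 km/s.
Δv = Δv₁ + Δv₂ = 0.4100 + 0.2508 = 0.6608 km/s.

Δv = 0.661 km/s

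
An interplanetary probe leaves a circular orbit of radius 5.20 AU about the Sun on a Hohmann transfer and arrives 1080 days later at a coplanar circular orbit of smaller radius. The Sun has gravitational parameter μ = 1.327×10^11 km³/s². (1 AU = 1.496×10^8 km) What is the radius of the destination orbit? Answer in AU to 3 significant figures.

r₂ = 1.34 AU

In km: r₁ = 5.20 × 1.496×10^8 = 7.7792×10^8 km.
Transfer time t = 1080 days = 9.3312×10^7 s, and t = π√(a_t³/μ).
So a_t = (μ t²/π²)^(1/3) = (1.327×10^11 × (9.3312×10^7)² / π²)^(1/3) = 4.8920×10^8 km.
Since a_t = (r₁ + r₂)/2, r₂ = 2a_t − r₁ = 2×4.8920×10^8 − 7.7792×10^8 = 2.0048×10^8 km.
In AU: r₂ = 2.0048×10^8 / 1.496×10^8 = 1.34 AU.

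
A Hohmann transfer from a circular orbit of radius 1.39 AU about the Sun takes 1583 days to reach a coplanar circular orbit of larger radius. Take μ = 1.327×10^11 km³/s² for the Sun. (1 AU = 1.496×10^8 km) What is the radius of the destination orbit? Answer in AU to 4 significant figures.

In km: r₁ = 1.39 × 1.496×10^8 = 2.07944×10^8 km.
Transfer time t = 1583 days = 1.367712×10^8 s, and t = π√(a_t³/μ).
So a_t = (μ t²/π²)^(1/3) = (1.327×10^11 × (1.367712×10^8)² / π²)^(1/3) = 6.3123×10^8 km.
Since a_t = (r₁ + r₂)/2, r₂ = 2a_t − r₁ = 2×6.3123×10^8 − 2.07944×10^8 = 1.054516×10^9 km.
In AU: r₂ = 1.054516×10^9 / 1.496×10^8 = 7.049 AU.

r₂ = 7.049 AU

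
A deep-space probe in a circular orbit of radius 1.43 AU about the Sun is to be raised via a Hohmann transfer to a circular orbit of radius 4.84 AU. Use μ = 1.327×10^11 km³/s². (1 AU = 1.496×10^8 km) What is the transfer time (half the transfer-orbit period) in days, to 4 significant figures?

In km: r₁ = 1.43 × 1.496×10^8 = 2.13928×10^8 km; r₂ = 4.84 × 1.496×10^8 = 7.24064×10^8 km.
Transfer-ellipse semi-major axis a_t = (r₁ + r₂)/2 = (2.13928×10^8 + 7.24064×10^8)/2 = 4.68996×10^8 km.
Transfer time t = π√(a_t³/μ) = π√((4.68996×10^8)³ / 1.327×10^11) = 8.759×10^7 s.
Converting: 8.759×10^7 s ÷ 86400 s/day = 1014 days.

t = 1014 days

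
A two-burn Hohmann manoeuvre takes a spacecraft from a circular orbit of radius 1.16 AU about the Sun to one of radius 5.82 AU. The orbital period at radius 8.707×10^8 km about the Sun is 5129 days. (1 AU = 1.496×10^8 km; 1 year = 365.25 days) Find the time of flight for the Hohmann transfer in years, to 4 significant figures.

From Kepler's third law T² = 4π²r³/μ at r = 8.707×10^8 km, T = 5129 days = 5129 × 86400 s = 4.431456×10^8 s: μ = 4π²r³/T² = 1.32700×10^11 km³/s².
In km: r₁ = 1.16 × 1.496×10^8 = 1.73536×10^8 km; r₂ = 5.82 × 1.496×10^8 = 8.70672×10^8 km.
Semi-major axis of the transfer orbit: a_t = (1.73536×10^8 + 8.70672×10^8)/2 = 5.22104×10^8 km.
Half the transfer-orbit period gives t = π√(a_t³/μ) = 1.0288×10^8 s.
Converting: 1.0288×10^8 s ÷ 3.15576×10^7 s/year (365.25 × 86400) = 3.260 years.

t = 3.260 years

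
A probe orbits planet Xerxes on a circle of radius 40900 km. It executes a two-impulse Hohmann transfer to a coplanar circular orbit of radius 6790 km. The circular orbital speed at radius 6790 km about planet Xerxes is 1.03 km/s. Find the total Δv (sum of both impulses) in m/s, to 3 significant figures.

Δv = 515 m/s

From the circular-orbit relation v² = μ/r at r = 6790 km: μ = v²r = (1.03)² × 6790 = 7203.51 km³/s².
The Hohmann ellipse has a_t = (r₁ + r₂)/2 = 23845 km.
Circular speed at r₁: v₁ = √(μ/r₁) = √(7203.51/40900) = 0.41967 km/s.
Transfer-orbit speed at r₁ (vis-viva equation): v_a = √[μ(2/r₁ − 1/a_t)] = 0.22395 km/s.
First burn Δv₁ = |v_a − v₁| = 0.1957 km/s.
Circular speed at r₂: v₂ = √(μ/r₂) = 1.030 km/s.
Transfer-orbit speed at r₂: v_p = √[μ(2/r₂ − 1/a_t)] = 1.349 km/s.
Second burn Δv₂ = |v₂ − v_p| = 0.3190 km/s.
Δv = Δv₁ + Δv₂ = 0.1957 + 0.3190 = 0.5147 km/s.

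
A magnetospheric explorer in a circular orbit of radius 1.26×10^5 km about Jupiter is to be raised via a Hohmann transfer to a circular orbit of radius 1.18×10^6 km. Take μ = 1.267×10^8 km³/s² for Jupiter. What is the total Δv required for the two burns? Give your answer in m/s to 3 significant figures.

The Hohmann ellipse has a_t = (r₁ + r₂)/2 = 6.530×10^5 km.
Circular speed at r₁: v₁ = √(μ/r₁) = √(1.267×10^8/1.260×10^5) = 31.71 km/s.
On the transfer ellipse at r₁, vis-viva gives v_p = √[μ(2/r₁ − 1/a_t)] = 42.63 km/s.
First burn Δv₁ = |v_p − v₁| = 10.92 km/s.
Circular speed at r₂: v₂ = √(μ/r₂) = 10.362 km/s.
Transfer-orbit speed at r₂: v_a = √[μ(2/r₂ − 1/a_t)] = 4.5517 km/s.
Second burn Δv₂ = |v₂ − v_a| = 5.810 km/s.
Total Δv = Δv₁ + Δv₂ = 16.73 km/s.

Δv = 16700 m/s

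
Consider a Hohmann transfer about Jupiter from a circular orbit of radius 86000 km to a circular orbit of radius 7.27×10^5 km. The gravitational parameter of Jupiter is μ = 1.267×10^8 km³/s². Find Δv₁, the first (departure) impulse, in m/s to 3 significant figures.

Δv₁ = 12900 m/s

The Hohmann ellipse has a_t = (r₁ + r₂)/2 = 4.065×10^5 km.
On the circular orbit at r = 86000 km, v_c = √(μ/r) = 38.38 km/s.
Transfer-orbit speed at the same r (vis-viva, a = a_t): v_t = √[μ(2/r − 1/a_t)] = 51.33 km/s.
Δv₁ = |v_t − v_c| = |51.33 − 38.38| = 12.95 km/s.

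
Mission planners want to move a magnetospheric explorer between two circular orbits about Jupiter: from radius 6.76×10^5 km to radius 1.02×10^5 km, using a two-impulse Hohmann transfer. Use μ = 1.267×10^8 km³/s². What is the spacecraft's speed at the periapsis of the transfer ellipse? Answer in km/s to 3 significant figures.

v = 46.5 km/s

The Hohmann ellipse has a_t = (r₁ + r₂)/2 = 3.890×10^5 km.
At periapsis, r = 1.020×10^5 km.
Applying v² = μ(2/r − 1/a_t): v = 46.46 km/s.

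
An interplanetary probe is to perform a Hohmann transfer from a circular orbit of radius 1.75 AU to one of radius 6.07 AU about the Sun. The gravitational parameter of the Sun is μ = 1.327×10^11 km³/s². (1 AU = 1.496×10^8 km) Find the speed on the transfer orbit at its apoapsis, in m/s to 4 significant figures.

In km: r₁ = 1.75 × 1.496×10^8 = 2.618×10^8 km; r₂ = 6.07 × 1.496×10^8 = 9.08072×10^8 km.
The Hohmann ellipse has a_t = (r₁ + r₂)/2 = 5.84936×10^8 km.
The apoapsis of the transfer ellipse is at r = 9.08072×10^8 km.
From the vis-viva equation, v = √[μ(2/r − 1/a_t)] = 8.087 km/s.

v = 8087 m/s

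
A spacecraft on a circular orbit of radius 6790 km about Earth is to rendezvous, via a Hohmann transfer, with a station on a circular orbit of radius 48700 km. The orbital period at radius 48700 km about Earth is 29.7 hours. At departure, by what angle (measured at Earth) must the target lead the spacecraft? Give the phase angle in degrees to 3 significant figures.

From Kepler's third law T² = 4π²r³/μ at r = 48700 km, T = 29.7 hours = 29.7 × 3600 s = 1.0692×10^5 s: μ = 4π²r³/T² = 3.98868×10^5 km³/s².
Transfer-ellipse semi-major axis a_t = (r₁ + r₂)/2 = (6790 + 48700)/2 = 27745 km.
Transfer time t = π√(a_t³/μ) = 22989 s.
The target's mean motion on its circular orbit is ω₂ = √(μ/r₂³) = 5.8765×10^-5 rad/s.
Angle swept by the target during transfer: ω₂·t = 1.3509 rad = 77.40°.
The spacecraft traverses 180° on the transfer ellipse, so the target must lead by 180° − 77.40° = 103°.

φ = 103°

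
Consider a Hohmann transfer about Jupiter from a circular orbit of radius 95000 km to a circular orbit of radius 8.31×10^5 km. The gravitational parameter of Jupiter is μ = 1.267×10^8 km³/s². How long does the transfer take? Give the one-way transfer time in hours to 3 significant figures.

t = 24.4 hours

The Hohmann ellipse has a_t = (r₁ + r₂)/2 = 4.630×10^5 km.
Half the transfer-orbit period gives t = π√(a_t³/μ) = 87930 s.
Converting: 87930 s ÷ 3600 s/hour = 24.4 hours.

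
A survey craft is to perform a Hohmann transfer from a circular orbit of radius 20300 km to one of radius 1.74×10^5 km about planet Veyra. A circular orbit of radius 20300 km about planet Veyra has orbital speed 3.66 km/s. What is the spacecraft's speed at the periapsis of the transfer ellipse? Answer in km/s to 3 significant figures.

From the circular-orbit relation v² = μ/r at r = 20300 km: μ = v²r = (3.66)² × 20300 = 2.71931×10^5 km³/s².
The Hohmann ellipse has a_t = (r₁ + r₂)/2 = 97150 km.
At periapsis, r = 20300 km.
Applying v² = μ(2/r − 1/a_t): v = 4.898 km/s.

v = 4.90 km/s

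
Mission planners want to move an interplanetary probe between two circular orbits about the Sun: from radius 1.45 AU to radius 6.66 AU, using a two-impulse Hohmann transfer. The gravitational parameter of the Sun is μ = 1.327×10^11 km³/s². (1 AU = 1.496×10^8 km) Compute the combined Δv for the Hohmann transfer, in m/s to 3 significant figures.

Δv = 11600 m/s

In km: r₁ = 1.45 × 1.496×10^8 = 2.1692×10^8 km; r₂ = 6.66 × 1.496×10^8 = 9.96336×10^8 km.
Semi-major axis of the transfer orbit: a_t = (2.1692×10^8 + 9.96336×10^8)/2 = 6.06628×10^8 km.
At r₁ the circular-orbit speed is v₁ = √(μ/r₁) = 24.734 km/s.
On the transfer ellipse at r₁, vis-viva gives v_p = √[μ(2/r₁ − 1/a_t)] = 31.698 km/s.
First burn Δv₁ = |v_p − v₁| = 6.964 km/s.
Circular speed at r₂: v₂ = √(μ/r₂) = 11.541 km/s.
Transfer-orbit speed at r₂: v_a = √[μ(2/r₂ − 1/a_t)] = 6.9011 km/s.
Second burn Δv₂ = |v₂ − v_a| = 4.640 km/s.
Total Δv = Δv₁ + Δv₂ = 11.60 km/s.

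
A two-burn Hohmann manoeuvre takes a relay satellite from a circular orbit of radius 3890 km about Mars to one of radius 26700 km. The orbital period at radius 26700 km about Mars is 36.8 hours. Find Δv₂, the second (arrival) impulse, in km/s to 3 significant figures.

Δv₂ = 0.628 km/s

From Kepler's third law T² = 4π²r³/μ at r = 26700 km, T = 36.8 hours = 36.8 × 3600 s = 1.3248×10^5 s: μ = 4π²r³/T² = 42814.7 km³/s².
Transfer-ellipse semi-major axis a_t = (r₁ + r₂)/2 = (3890 + 26700)/2 = 15295 km.
On the circular orbit at r = 26700 km, v_c = √(μ/r) = 1.2663 km/s.
Vis-viva on the transfer ellipse at r = 26700 km gives v_t = √[μ(2/r − 1/a_t)] = 0.63862 km/s.
Δv₂ = |v_t − v_c| = |0.63862 − 1.2663| = 0.6277 km/s.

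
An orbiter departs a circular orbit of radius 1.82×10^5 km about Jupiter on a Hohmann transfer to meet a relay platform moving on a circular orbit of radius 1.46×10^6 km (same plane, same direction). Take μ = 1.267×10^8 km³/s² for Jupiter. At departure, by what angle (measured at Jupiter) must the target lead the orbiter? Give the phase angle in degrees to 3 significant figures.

φ = 104°

Transfer-ellipse semi-major axis a_t = (r₁ + r₂)/2 = (1.820×10^5 + 1.460×10^6)/2 = 8.210×10^5 km.
Transfer time t = π√(a_t³/μ) = 2.07623×10^5 s.
The target's mean motion on its circular orbit is ω₂ = √(μ/r₂³) = 6.38056×10^-6 rad/s.
Angle swept by the target during transfer: ω₂·t = 1.32475 rad = 75.90°.
Arrival is 180° from departure on the ellipse, so φ = 180° − 75.90° = 104°.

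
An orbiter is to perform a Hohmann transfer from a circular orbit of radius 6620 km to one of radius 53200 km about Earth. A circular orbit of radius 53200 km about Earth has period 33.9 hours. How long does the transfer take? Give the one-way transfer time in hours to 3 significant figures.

t = 7.15 hours

From Kepler's third law T² = 4π²r³/μ at r = 53200 km, T = 33.9 hours = 33.9 × 3600 s = 1.2204×10^5 s: μ = 4π²r³/T² = 3.99108×10^5 km³/s².
The Hohmann ellipse has a_t = (r₁ + r₂)/2 = 29910 km.
Transfer time t = π√(a_t³/μ) = π√((29910)³ / 3.99108×10^5) = 25723 s.
Converting: 25723 s ÷ 3600 s/hour = 7.15 hours.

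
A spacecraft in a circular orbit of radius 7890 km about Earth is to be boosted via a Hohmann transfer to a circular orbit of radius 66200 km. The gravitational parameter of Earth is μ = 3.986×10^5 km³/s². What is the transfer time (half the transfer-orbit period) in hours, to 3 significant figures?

Transfer-ellipse semi-major axis a_t = (r₁ + r₂)/2 = (7890 + 66200)/2 = 37045 km.
By Kepler's third law the transfer-orbit period is T = 2π√(a_t³/μ), so t = T/2 = 35480 s.
Converting: 35480 s ÷ 3600 s/hour = 9.86 hours.

t = 9.86 hours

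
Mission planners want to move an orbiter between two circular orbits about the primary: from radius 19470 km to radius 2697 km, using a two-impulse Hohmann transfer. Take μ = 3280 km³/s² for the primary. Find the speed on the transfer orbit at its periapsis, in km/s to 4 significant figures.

Transfer-ellipse semi-major axis a_t = (r₁ + r₂)/2 = (19470 + 2697)/2 = 11083.5 km.
The periapsis of the transfer ellipse is at r = 2697 km.
Applying v² = μ(2/r − 1/a_t): v = 1.462 km/s.

v = 1.462 km/s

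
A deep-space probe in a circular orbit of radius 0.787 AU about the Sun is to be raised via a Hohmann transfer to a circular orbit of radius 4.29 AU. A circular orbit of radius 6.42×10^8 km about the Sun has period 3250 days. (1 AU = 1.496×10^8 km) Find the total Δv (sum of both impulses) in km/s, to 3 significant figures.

Δv = 16.4 km/s

From Kepler's third law T² = 4π²r³/μ at r = 6.42×10^8 km, T = 3250 days = 3250 × 86400 s = 2.808×10^8 s: μ = 4π²r³/T² = 1.32486×10^11 km³/s².
In km: r₁ = 0.787 × 1.496×10^8 = 1.177352×10^8 km; r₂ = 4.29 × 1.496×10^8 = 6.41784×10^8 km.
The Hohmann ellipse has a_t = (r₁ + r₂)/2 = 3.797596×10^8 km.
At r₁ the circular-orbit speed is v₁ = √(μ/r₁) = 33.55 km/s.
On the transfer ellipse at r₁, vis-viva gives v_p = √[μ(2/r₁ − 1/a_t)] = 43.61 km/s.
First burn Δv₁ = |v_p − v₁| = 10.06 km/s.
At r₂, v₂ = √(μ/r₂) = 14.368 km/s.
Transfer-orbit speed at r₂: v_a = √[μ(2/r₂ − 1/a_t)] = 8.0000 km/s.
Second burn Δv₂ = |v₂ − v_a| = 6.368 km/s.
Total Δv = Δv₁ + Δv₂ = 16.43 km/s.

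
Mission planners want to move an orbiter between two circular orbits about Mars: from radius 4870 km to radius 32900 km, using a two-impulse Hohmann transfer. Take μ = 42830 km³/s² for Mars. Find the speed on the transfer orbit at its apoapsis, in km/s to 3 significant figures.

v = 0.579 km/s

Semi-major axis of the transfer orbit: a_t = (4870 + 32900)/2 = 18885 km.
The apoapsis of the transfer ellipse is at r = 32900 km.
Vis-viva: v = √[μ(2/r − 1/a_t)] = √[42830 × (2/32900 − 1/18885)] = 0.5794 km/s.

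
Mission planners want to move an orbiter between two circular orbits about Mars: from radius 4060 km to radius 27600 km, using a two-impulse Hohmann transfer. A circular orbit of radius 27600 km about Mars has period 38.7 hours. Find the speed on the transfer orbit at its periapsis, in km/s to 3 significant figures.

v = 4.29 km/s

From Kepler's third law T² = 4π²r³/μ at r = 27600 km, T = 38.7 hours = 38.7 × 3600 s = 1.3932×10^5 s: μ = 4π²r³/T² = 42762.2 km³/s².
The Hohmann ellipse has a_t = (r₁ + r₂)/2 = 15830 km.
At periapsis, r = 4060 km.
Applying v² = μ(2/r − 1/a_t): v = 4.285 km/s.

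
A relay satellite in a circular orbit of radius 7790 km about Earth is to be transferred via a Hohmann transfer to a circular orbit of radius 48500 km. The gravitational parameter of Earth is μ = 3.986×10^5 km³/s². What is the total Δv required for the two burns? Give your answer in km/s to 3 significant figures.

Transfer-ellipse semi-major axis a_t = (r₁ + r₂)/2 = (7790 + 48500)/2 = 28145 km.
At r₁ the circular-orbit speed is v₁ = √(μ/r₁) = 7.15319 km/s.
Transfer-orbit speed at r₁ (vis-viva): v_p = √[μ(2/r₁ − 1/a_t)] = 9.39010 km/s.
First burn Δv₁ = |v_p − v₁| = 2.23691 km/s.
At r₂, v₂ = √(μ/r₂) = 2.86680 km/s.
Transfer-orbit speed at r₂: v_a = √[μ(2/r₂ − 1/a_t)] = 1.50822 km/s.
Second burn Δv₂ = |v₂ − v_a| = 1.35858 km/s.
Total Δv = Δv₁ + Δv₂ = 3.595 km/s.

Δv = 3.60 km/s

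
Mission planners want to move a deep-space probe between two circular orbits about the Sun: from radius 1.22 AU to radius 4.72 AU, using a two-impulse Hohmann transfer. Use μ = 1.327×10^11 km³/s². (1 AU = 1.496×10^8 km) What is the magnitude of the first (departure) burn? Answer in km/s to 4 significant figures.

Δv₁ = 7.028 km/s

In km: r₁ = 1.22 × 1.496×10^8 = 1.82512×10^8 km; r₂ = 4.72 × 1.496×10^8 = 7.06112×10^8 km.
Semi-major axis of the transfer orbit: a_t = (1.82512×10^8 + 7.06112×10^8)/2 = 4.44312×10^8 km.
On the circular orbit at r = 1.82512×10^8 km, v_c = √(μ/r) = 26.964 km/s.
Transfer-orbit speed at the same r (vis-viva, a = a_t): v_t = √[μ(2/r − 1/a_t)] = 33.992 km/s.
Δv₁ = |v_t − v_c| = |33.992 − 26.964| = 7.028 km/s.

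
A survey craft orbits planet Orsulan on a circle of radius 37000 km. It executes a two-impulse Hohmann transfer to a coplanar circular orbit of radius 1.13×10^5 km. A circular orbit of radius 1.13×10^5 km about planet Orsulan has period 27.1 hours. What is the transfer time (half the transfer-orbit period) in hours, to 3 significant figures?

t = 7.33 hours

From Kepler's third law T² = 4π²r³/μ at r = 1.13×10^5 km, T = 27.1 hours = 27.1 × 3600 s = 97560 s: μ = 4π²r³/T² = 5.98483×10^6 km³/s².
The Hohmann ellipse has a_t = (r₁ + r₂)/2 = 75000 km.
Half the transfer-orbit period gives t = π√(a_t³/μ) = 26380 s.
Converting: 26380 s ÷ 3600 s/hour = 7.33 hours.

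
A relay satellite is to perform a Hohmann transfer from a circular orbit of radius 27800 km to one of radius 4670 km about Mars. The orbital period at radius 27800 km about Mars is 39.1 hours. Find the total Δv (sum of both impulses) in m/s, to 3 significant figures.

From Kepler's third law T² = 4π²r³/μ at r = 27800 km, T = 39.1 hours = 39.1 × 3600 s = 1.4076×10^5 s: μ = 4π²r³/T² = 42809.1 km³/s².
Semi-major axis of the transfer orbit: a_t = (27800 + 4670)/2 = 16235 km.
At r₁ the circular-orbit speed is v₁ = √(μ/r₁) = 1.24092 km/s.
Transfer-orbit speed at r₁ (v² = μ(2/r − 1/a)): v_a = √[μ(2/r₁ − 1/a_t)] = 0.665545 km/s.
First burn Δv₁ = |v_a − v₁| = 0.5754 km/s.
At r₂, v₂ = √(μ/r₂) = 3.0277 km/s.
Transfer-orbit speed at r₂: v_p = √[μ(2/r₂ − 1/a_t)] = 3.9619 km/s.
Second burn Δv₂ = |v₂ − v_p| = 0.9342 km/s.
Δv = Δv₁ + Δv₂ = 0.5754 + 0.9342 = 1.510 km/s.

Δv = 1510 m/s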